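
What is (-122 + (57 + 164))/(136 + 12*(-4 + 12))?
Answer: 99/232 ≈ 0.42672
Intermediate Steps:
(-122 + (57 + 164))/(136 + 12*(-4 + 12)) = (-122 + 221)/(136 + 12*8) = 99/(136 + 96) = 99/232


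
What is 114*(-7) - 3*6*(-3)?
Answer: -744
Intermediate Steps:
114*(-7) - 3*6*(-3) = -798 - 18*(-3) = -798 + 54 = -744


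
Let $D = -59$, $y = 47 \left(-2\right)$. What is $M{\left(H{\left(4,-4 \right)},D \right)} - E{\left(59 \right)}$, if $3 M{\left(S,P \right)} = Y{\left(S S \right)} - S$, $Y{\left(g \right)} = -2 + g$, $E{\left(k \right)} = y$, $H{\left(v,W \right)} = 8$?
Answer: $112$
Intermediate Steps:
$y = -94$
$E{\left(k \right)} = -94$
$M{\left(S,P \right)} = - \frac{2}{3} - \frac{S}{3} + \frac{S^{2}}{3}$ ($M{\left(S,P \right)} = \frac{\left(-2 + S S\right) - S}{3} = \frac{\left(-2 + S^{2}\right) - S}{3} = \frac{-2 + S^{2} - S}{3} = - \frac{2}{3} - \frac{S}{3} + \frac{S^{2}}{3}$)
$M{\left(H{\left(4,-4 \right)},D \right)} - E{\left(59 \right)} = \left(- \frac{2}{3} - \frac{8}{3} + \frac{8^{2}}{3}\right) - -94 = \left(- \frac{2}{3} - \frac{8}{3} + \frac{1}{3} \cdot 64\right) + 94 = \left(- \frac{2}{3} - \frac{8}{3} + \frac{64}{3}\right) + 94 = 18 + 94 = 112$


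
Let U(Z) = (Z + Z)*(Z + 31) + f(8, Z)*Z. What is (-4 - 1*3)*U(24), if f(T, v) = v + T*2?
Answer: -25200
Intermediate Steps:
f(T, v) = v + 2*T
U(Z) = Z*(16 + Z) + 2*Z*(31 + Z) (U(Z) = (Z + Z)*(Z + 31) + (Z + 2*8)*Z = (2*Z)*(31 + Z) + (Z + 16)*Z = 2*Z*(31 + Z) + (16 + Z)*Z = 2*Z*(31 + Z) + Z*(16 + Z) = Z*(16 + Z) + 2*Z*(31 + Z))
(-4 - 1*3)*U(24) = (-4 - 1*3)*(3*24*(26 + 24)) = (-4 - 3)*(3*24*50) = -7*3600 = -25200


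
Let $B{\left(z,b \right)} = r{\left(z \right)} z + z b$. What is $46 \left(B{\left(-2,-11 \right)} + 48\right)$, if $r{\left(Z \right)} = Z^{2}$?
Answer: $2852$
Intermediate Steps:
$B{\left(z,b \right)} = z^{3} + b z$ ($B{\left(z,b \right)} = z^{2} z + z b = z^{3} + b z$)
$46 \left(B{\left(-2,-11 \right)} + 48\right) = 46 \left(- 2 \left(-11 + \left(-2\right)^{2}\right) + 48\right) = 46 \left(- 2 \left(-11 + 4\right) + 48\right) = 46 \left(\left(-2\right) \left(-7\right) + 48\right) = 46 \left(14 + 48\right) = 46 \cdot 62 = 2852$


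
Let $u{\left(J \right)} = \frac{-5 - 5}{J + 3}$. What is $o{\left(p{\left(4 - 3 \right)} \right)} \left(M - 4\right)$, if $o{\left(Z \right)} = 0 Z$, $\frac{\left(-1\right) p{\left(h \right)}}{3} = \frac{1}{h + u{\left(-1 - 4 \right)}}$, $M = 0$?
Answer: $0$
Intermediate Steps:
$u{\left(J \right)} = - \frac{10}{3 + J}$
$p{\left(h \right)} = - \frac{3}{5 + h}$ ($p{\left(h \right)} = - \frac{3}{h - \frac{10}{3 - 5}} = - \frac{3}{h - \frac{10}{-2}} = - \frac{3}{h - -5} = - \frac{3}{h + 5} = - \frac{3}{5 + h}$)
$o{\left(Z \right)} = 0$
$o{\left(p{\left(4 - 3 \right)} \right)} \left(M - 4\right) = 0 \left(0 - 4\right) = 0 \left(-4\right) = 0$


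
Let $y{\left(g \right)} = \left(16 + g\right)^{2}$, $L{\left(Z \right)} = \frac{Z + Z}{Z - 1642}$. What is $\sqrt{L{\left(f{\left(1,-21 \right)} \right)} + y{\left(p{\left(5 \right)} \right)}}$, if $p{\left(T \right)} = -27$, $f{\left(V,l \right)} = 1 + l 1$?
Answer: $\frac{\sqrt{83574501}}{831} \approx 11.001$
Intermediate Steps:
$f{\left(V,l \right)} = 1 + l$
$L{\left(Z \right)} = \frac{2 Z}{-1642 + Z}$
$\sqrt{L{\left(f{\left(1,-21 \right)} \right)} + y{\left(p{\left(5 \right)} \right)}} = \sqrt{\frac{2 \left(1 - 21\right)}{-1642 + \left(1 - 21\right)} + \left(16 - 27\right)^{2}} = \sqrt{2 \left(-20\right) \frac{1}{-1642 - 20} + \left(-11\right)^{2}} = \sqrt{2 \left(-20\right) \frac{1}{-1662} + 121} = \sqrt{2 \left(-20\right) \left(- \frac{1}{1662}\right) + 121} = \sqrt{\frac{20}{831} + 121} = \sqrt{\frac{100571}{831}} = \frac{\sqrt{83574501}}{831}$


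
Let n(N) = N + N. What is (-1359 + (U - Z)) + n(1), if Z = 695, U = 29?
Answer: -2023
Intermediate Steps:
n(N) = 2*N
(-1359 + (U - Z)) + n(1) = (-1359 + (29 - 1*695)) + 2*1 = (-1359 + (29 - 695)) + 2 = (-1359 - 666) + 2 = -2025 + 2 = -2023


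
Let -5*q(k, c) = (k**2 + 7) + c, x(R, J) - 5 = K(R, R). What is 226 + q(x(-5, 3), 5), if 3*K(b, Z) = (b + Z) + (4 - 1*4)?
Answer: 10037/45 ≈ 223.04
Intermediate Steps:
K(b, Z) = Z/3 + b/3 (K(b, Z) = ((b + Z) + (4 - 1*4))/3 = ((Z + b) + (4 - 4))/3 = ((Z + b) + 0)/3 = (Z + b)/3 = Z/3 + b/3)
x(R, J) = 5 + 2*R/3 (x(R, J) = 5 + (R/3 + R/3) = 5 + 2*R/3)
q(k, c) = -7/5 - c/5 - k**2/5 (q(k, c) = -((k**2 + 7) + c)/5 = -((7 + k**2) + c)/5 = -(7 + c + k**2)/5 = -7/5 - c/5 - k**2/5)
226 + q(x(-5, 3), 5) = 226 + (-7/5 - 1/5*5 - (5 + (2/3)*(-5))**2/5) = 226 + (-7/5 - 1 - (5 - 10/3)**2/5) = 226 + (-7/5 - 1 - (5/3)**2/5) = 226 + (-7/5 - 1 - 1/5*25/9) = 226 + (-7/5 - 1 - 5/9) = 226 - 133/45 = 10037/45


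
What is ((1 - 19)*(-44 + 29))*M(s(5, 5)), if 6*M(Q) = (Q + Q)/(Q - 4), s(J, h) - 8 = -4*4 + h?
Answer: 270/7 ≈ 38.571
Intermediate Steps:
s(J, h) = -8 + h (s(J, h) = 8 + (-4*4 + h) = 8 + (-16 + h) = -8 + h)
M(Q) = Q/(3*(-4 + Q)) (M(Q) = ((Q + Q)/(Q - 4))/6 = ((2*Q)/(-4 + Q))/6 = (2*Q/(-4 + Q))/6 = Q/(3*(-4 + Q)))
((1 - 19)*(-44 + 29))*M(s(5, 5)) = ((1 - 19)*(-44 + 29))*((-8 + 5)/(3*(-4 + (-8 + 5)))) = (-18*(-15))*((⅓)*(-3)/(-4 - 3)) = 270*((⅓)*(-3)/(-7)) = 270*((⅓)*(-3)*(-⅐)) = 270*(⅐) = 270/7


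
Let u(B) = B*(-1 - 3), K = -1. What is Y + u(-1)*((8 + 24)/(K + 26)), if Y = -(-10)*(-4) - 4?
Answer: -972/25 ≈ -38.880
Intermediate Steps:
u(B) = -4*B (u(B) = B*(-4) = -4*B)
Y = -44 (Y = -5*8 - 4 = -40 - 4 = -44)
Y + u(-1)*((8 + 24)/(K + 26)) = -44 + (-4*(-1))*((8 + 24)/(-1 + 26)) = -44 + 4*(32/25) = -44 + 128/25 = -972/25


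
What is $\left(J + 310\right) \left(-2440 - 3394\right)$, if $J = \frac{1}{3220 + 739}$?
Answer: $- \frac{7160015694}{3959} \approx -1.8085 \cdot 10^{6}$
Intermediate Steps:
$J = \frac{1}{3959} \approx 0.00025259$
$\left(J + 310\right) \left(-2440 - 3394\right) = \left(\frac{1}{3959} + 310\right) \left(-2440 - 3394\right) = \frac{1227291}{3959} \left(-5834\right) = - \frac{7160015694}{3959}$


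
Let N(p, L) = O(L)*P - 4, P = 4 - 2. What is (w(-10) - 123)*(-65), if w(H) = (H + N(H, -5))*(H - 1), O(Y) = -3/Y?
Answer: -1157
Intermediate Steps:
P = 2
N(p, L) = -4 - 6/L (N(p, L) = -3/L*2 - 4 = -6/L - 4 = -4 - 6/L)
w(H) = (-1 + H)*(-14/5 + H) (w(H) = (H + (-4 - 6/(-5)))*(H - 1) = (H + (-4 - 6*(-⅕)))*(-1 + H) = (H + (-4 + 6/5))*(-1 + H) = (H - 14/5)*(-1 + H) = (-14/5 + H)*(-1 + H) = (-1 + H)*(-14/5 + H))
(w(-10) - 123)*(-65) = ((14/5 + (-10)² - 19/5*(-10)) - 123)*(-65) = ((14/5 + 100 + 38) - 123)*(-65) = (704/5 - 123)*(-65) = (89/5)*(-65) = -1157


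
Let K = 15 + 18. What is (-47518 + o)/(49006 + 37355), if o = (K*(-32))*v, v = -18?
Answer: -28510/86361 ≈ -0.33013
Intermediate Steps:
K = 33
o = 19008 (o = (33*(-32))*(-18) = -1056*(-18) = 19008)
(-47518 + o)/(49006 + 37355) = (-47518 + 19008)/(49006 + 37355) = -28510/86361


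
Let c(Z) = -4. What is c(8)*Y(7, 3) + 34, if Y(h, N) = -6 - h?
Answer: 86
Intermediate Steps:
c(8)*Y(7, 3) + 34 = -4*(-6 - 1*7) + 34 = -4*(-6 - 7) + 34 = -4*(-13) + 34 = 52 + 34 = 86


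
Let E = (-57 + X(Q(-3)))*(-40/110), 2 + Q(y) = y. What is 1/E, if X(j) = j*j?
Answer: 11/128 ≈ 0.085938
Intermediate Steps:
Q(y) = -2 + y
X(j) = j**2
E = 128/11 (E = (-57 + (-2 - 3)**2)*(-40/110) = (-57 + (-5)**2)*(-40*1/110) = (-57 + 25)*(-4/11) = -32*(-4/11) = 128/11 ≈ 11.636)
1/E = 1/(128/11) = 11/128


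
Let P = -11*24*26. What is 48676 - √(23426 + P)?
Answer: 48676 - 91*√2 ≈ 48547.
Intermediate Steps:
P = -6864 (P = -264*26 = -6864)
48676 - √(23426 + P) = 48676 - √(23426 - 6864) = 48676 - √16562 = 48676 - 91*√2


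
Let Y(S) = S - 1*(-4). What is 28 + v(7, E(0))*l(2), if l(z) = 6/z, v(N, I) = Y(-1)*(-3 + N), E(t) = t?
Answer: 64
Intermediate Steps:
Y(S) = 4 + S (Y(S) = S + 4 = 4 + S)
v(N, I) = -9 + 3*N (v(N, I) = (4 - 1)*(-3 + N) = 3*(-3 + N) = -9 + 3*N)
28 + v(7, E(0))*l(2) = 28 + (-9 + 3*7)*(6/2) = 28 + (-9 + 21)*(6*(½)) = 28 + 12*3 = 28 + 36 = 64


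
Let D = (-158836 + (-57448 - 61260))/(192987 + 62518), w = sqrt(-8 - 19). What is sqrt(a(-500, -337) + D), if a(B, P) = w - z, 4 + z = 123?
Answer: sqrt(-7839567677695 + 195848415075*I*sqrt(3))/255505 ≈ 0.23703 + 10.961*I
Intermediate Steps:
z = 119 (z = -4 + 123 = 119)
w = 3*I*sqrt(3) (w = sqrt(-27) = 3*I*sqrt(3) ≈ 5.1962*I)
D = -277544/255505 (D = (-158836 - 118708)/255505 = -277544*1/255505 = -277544/255505 ≈ -1.0863)
a(B, P) = -119 + 3*I*sqrt(3) (a(B, P) = 3*I*sqrt(3) - 1*119 = 3*I*sqrt(3) - 119 = -119 + 3*I*sqrt(3))
sqrt(a(-500, -337) + D) = sqrt((-119 + 3*I*sqrt(3)) - 277544/255505) = sqrt(-30682639/255505 + 3*I*sqrt(3))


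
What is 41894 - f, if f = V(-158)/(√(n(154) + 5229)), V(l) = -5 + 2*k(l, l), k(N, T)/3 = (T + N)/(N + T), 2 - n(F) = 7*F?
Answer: 41894 - √4153/4153 ≈ 41894.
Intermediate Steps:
n(F) = 2 - 7*F
k(N, T) = 3 (k(N, T) = 3*((T + N)/(N + T)) = 3*((N + T)/(N + T)) = 3*1 = 3)
V(l) = 1 (V(l) = -5 + 2*3 = -5 + 6 = 1)
f = √4153/4153 (f = 1/√((2 - 7*154) + 5229) = 1/√((2 - 1078) + 5229) = 1/√(-1076 + 5229) = 1/√4153 = 1*(√4153/4153) = √4153/4153 ≈ 0.015517)
41894 - f = 41894 - √4153/4153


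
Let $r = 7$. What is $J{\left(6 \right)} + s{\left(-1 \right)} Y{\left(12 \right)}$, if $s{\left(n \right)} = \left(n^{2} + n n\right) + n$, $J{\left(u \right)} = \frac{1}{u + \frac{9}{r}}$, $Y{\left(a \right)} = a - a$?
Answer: $\frac{7}{51} \approx 0.13725$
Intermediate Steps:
$Y{\left(a \right)} = 0$
$J{\left(u \right)} = \frac{1}{\frac{9}{7} + u}$ ($J{\left(u \right)} = \frac{1}{u + \frac{9}{7}} = \frac{1}{\frac{9}{7} + u}$)
$s{\left(n \right)} = n + 2 n^{2}$ ($s{\left(n \right)} = \left(n^{2} + n^{2}\right) + n = 2 n^{2} + n = n + 2 n^{2}$)
$J{\left(6 \right)} + s{\left(-1 \right)} Y{\left(12 \right)} = \frac{7}{9 + 7 \cdot 6} + - (1 + 2 \left(-1\right)) 0 = \frac{7}{9 + 42} + - (1 - 2) 0 = \frac{7}{51} + \left(-1\right) \left(-1\right) 0 = 7 \cdot \frac{1}{51} + 1 \cdot 0 = \frac{7}{51} + 0 = \frac{7}{51}$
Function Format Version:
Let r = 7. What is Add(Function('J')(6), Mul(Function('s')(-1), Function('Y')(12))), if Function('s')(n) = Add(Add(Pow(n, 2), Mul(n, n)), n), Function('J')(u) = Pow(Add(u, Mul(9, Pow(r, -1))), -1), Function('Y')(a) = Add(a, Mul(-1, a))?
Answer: Rational(7, 51) ≈ 0.13725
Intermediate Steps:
Function('Y')(a) = 0
Function('J')(u) = Pow(Add(Rational(9, 7), u), -1) (Function('J')(u) = Pow(Add(u, Mul(9, Pow(7, -1))), -1) = Pow(Add(u, Mul(9, Rational(1, 7))), -1) = Pow(Add(u, Rational(9, 7)), -1) = Pow(Add(Rational(9, 7), u), -1))
Function('s')(n) = Add(n, Mul(2, Pow(n, 2))) (Function('s')(n) = Add(Add(Pow(n, 2), Pow(n, 2)), n) = Add(Mul(2, Pow(n, 2)), n) = Add(n, Mul(2, Pow(n, 2))))
Add(Function('J')(6), Mul(Function('s')(-1), Function('Y')(12))) = Add(Mul(7, Pow(Add(9, Mul(7, 6)), -1)), Mul(Mul(-1, Add(1, Mul(2, -1))), 0)) = Add(Mul(7, Pow(Add(9, 42), -1)), Mul(Mul(-1, Add(1, -2)), 0)) = Add(Mul(7, Pow(51, -1)), Mul(Mul(-1, -1), 0)) = Add(Mul(7, Rational(1, 51)), Mul(1, 0)) = Add(Rational(7, 51), 0) = Rational(7, 51)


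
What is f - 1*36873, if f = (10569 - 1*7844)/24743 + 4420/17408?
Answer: -2142742621/58112 ≈ -36873.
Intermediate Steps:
f = 21155/58112 (f = (10569 - 7844)*(1/24743) + 4420*(1/17408) = 2725*(1/24743) + 65/256 = 25/227 + 65/256 = 21155/58112 ≈ 0.36404)
f - 1*36873 = 21155/58112 - 1*36873 = 21155/58112 - 36873 = -2142742621/58112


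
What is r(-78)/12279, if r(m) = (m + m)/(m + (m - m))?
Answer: 2/12279 ≈ 0.00016288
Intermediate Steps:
r(m) = 2 (r(m) = (2*m)/(m + 0) = (2*m)/m = 2)
r(-78)/12279 = 2/12279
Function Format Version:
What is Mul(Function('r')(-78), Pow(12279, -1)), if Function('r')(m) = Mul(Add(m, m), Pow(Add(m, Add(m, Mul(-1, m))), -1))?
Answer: Rational(2, 12279) ≈ 0.00016288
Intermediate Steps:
Function('r')(m) = 2 (Function('r')(m) = Mul(Mul(2, m), Pow(Add(m, 0), -1)) = Mul(Mul(2, m), Pow(m, -1)) = 2)
Mul(Function('r')(-78), Pow(12279, -1)) = Mul(2, Pow(12279, -1)) = Mul(2, Rational(1, 12279)) = Rational(2, 12279)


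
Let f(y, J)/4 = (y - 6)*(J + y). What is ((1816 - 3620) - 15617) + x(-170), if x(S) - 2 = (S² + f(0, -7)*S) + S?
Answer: -17249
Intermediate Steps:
f(y, J) = 4*(-6 + y)*(J + y) (f(y, J) = 4*((y - 6)*(J + y)) = 4*((-6 + y)*(J + y)) = 4*(-6 + y)*(J + y))
x(S) = 2 + S² + 169*S (x(S) = 2 + ((S² + (-24*(-7) - 24*0 + 4*0² + 4*(-7)*0)*S) + S) = 2 + ((S² + (168 + 0 + 4*0 + 0)*S) + S) = 2 + ((S² + (168 + 0 + 0 + 0)*S) + S) = 2 + ((S² + 168*S) + S) = 2 + (S² + 169*S) = 2 + S² + 169*S)
((1816 - 3620) - 15617) + x(-170) = ((1816 - 3620) - 15617) + (2 + (-170)² + 169*(-170)) = (-1804 - 15617) + (2 + 28900 - 28730) = -17421 + 172 = -17249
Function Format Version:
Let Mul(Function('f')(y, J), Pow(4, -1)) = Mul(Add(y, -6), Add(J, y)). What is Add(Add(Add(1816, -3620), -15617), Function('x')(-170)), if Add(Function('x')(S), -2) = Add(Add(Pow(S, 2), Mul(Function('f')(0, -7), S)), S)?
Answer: -17249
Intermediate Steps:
Function('f')(y, J) = Mul(4, Add(-6, y), Add(J, y)) (Function('f')(y, J) = Mul(4, Mul(Add(y, -6), Add(J, y))) = Mul(4, Mul(Add(-6, y), Add(J, y))) = Mul(4, Add(-6, y), Add(J, y)))
Function('x')(S) = Add(2, Pow(S, 2), Mul(169, S)) (Function('x')(S) = Add(2, Add(Add(Pow(S, 2), Mul(Add(Mul(-24, -7), Mul(-24, 0), Mul(4, Pow(0, 2)), Mul(4, -7, 0)), S)), S)) = Add(2, Add(Add(Pow(S, 2), Mul(Add(168, 0, Mul(4, 0), 0), S)), S)) = Add(2, Add(Add(Pow(S, 2), Mul(Add(168, 0, 0, 0), S)), S)) = Add(2, Add(Add(Pow(S, 2), Mul(168, S)), S)) = Add(2, Add(Pow(S, 2), Mul(169, S))) = Add(2, Pow(S, 2), Mul(169, S)))
Add(Add(Add(1816, -3620), -15617), Function('x')(-170)) = Add(Add(Add(1816, -3620), -15617), Add(2, Pow(-170, 2), Mul(169, -170))) = Add(Add(-1804, -15617), Add(2, 28900, -28730)) = Add(-17421, 172) = -17249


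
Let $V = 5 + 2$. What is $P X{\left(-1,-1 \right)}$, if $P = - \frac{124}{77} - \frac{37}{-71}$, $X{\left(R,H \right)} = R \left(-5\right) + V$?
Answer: $- \frac{71460}{5467} \approx -13.071$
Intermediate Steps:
$V = 7$
$X{\left(R,H \right)} = 7 - 5 R$ ($X{\left(R,H \right)} = R \left(-5\right) + 7 = - 5 R + 7 = 7 - 5 R$)
$P = - \frac{5955}{5467}$ ($P = \left(-124\right) \frac{1}{77} - - \frac{37}{71} = - \frac{124}{77} + \frac{37}{71} = - \frac{5955}{5467} \approx -1.0893$)
$P X{\left(-1,-1 \right)} = - \frac{5955 \left(7 - -5\right)}{5467} = - \frac{5955 \left(7 + 5\right)}{5467} = \left(- \frac{5955}{5467}\right) 12 = - \frac{71460}{5467}$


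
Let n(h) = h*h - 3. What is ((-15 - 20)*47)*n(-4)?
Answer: -21385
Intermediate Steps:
n(h) = -3 + h² (n(h) = h² - 3 = -3 + h²)
((-15 - 20)*47)*n(-4) = ((-15 - 20)*47)*(-3 + (-4)²) = (-35*47)*(-3 + 16) = -1645*13 = -21385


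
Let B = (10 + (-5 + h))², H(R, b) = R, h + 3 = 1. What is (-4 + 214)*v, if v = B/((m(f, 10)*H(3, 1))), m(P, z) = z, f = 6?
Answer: 63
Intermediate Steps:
h = -2 (h = -3 + 1 = -2)
B = 9 (B = (10 + (-5 - 2))² = (10 - 7)² = 3² = 9)
v = 3/10 (v = 9/((10*3)) = 9/30 = 9*(1/30) = 3/10 ≈ 0.30000)
(-4 + 214)*v = (-4 + 214)*(3/10) = 210*(3/10) = 63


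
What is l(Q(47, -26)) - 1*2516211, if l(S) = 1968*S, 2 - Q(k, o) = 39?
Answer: -2589027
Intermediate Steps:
Q(k, o) = -37 (Q(k, o) = 2 - 1*39 = 2 - 39 = -37)
l(Q(47, -26)) - 1*2516211 = 1968*(-37) - 1*2516211 = -72816 - 2516211 = -2589027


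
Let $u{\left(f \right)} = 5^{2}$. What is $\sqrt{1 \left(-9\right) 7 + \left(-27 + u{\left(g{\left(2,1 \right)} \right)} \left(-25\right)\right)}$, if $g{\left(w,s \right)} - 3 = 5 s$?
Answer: $i \sqrt{715} \approx 26.739 i$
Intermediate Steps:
$g{\left(w,s \right)} = 3 + 5 s$
$u{\left(f \right)} = 25$
$\sqrt{1 \left(-9\right) 7 + \left(-27 + u{\left(g{\left(2,1 \right)} \right)} \left(-25\right)\right)} = \sqrt{1 \left(-9\right) 7 + \left(-27 + 25 \left(-25\right)\right)} = \sqrt{\left(-9\right) 7 - 652} = \sqrt{-63 - 652} = \sqrt{-715} = i \sqrt{715}$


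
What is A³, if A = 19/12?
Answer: 6859/1728 ≈ 3.9693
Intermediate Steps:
A = 19/12 (A = 19*(1/12) = 19/12 ≈ 1.5833)
A³ = (19/12)³ = 6859/1728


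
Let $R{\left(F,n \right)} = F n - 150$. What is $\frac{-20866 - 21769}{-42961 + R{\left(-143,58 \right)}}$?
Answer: $\frac{8527}{10281} \approx 0.82939$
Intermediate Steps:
$R{\left(F,n \right)} = -150 + F n$
$\frac{-20866 - 21769}{-42961 + R{\left(-143,58 \right)}} = \frac{-20866 - 21769}{-42961 - 8444} = - \frac{42635}{-42961 - 8444} = - \frac{42635}{-51405} = \left(-42635\right) \left(- \frac{1}{51405}\right) = \frac{8527}{10281}$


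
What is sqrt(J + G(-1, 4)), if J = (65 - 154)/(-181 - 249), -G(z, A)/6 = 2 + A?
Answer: I*sqrt(6618130)/430 ≈ 5.9827*I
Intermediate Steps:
G(z, A) = -12 - 6*A (G(z, A) = -6*(2 + A) = -12 - 6*A)
J = 89/430 (J = -89/(-430) = -89*(-1/430) = 89/430 ≈ 0.20698)
sqrt(J + G(-1, 4)) = sqrt(89/430 + (-12 - 6*4)) = sqrt(89/430 + (-12 - 24)) = sqrt(89/430 - 36) = sqrt(-15391/430) = I*sqrt(6618130)/430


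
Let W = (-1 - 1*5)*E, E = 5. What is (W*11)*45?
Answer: -14850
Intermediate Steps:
W = -30 (W = (-1 - 1*5)*5 = (-1 - 5)*5 = -6*5 = -30)
(W*11)*45 = -30*11*45 = -330*45 = -14850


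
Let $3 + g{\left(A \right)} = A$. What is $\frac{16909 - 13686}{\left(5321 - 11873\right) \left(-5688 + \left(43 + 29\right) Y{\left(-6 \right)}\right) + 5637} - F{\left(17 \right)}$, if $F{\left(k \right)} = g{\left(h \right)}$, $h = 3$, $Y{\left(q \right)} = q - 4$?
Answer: $\frac{3223}{41990853} \approx 7.6755 \cdot 10^{-5}$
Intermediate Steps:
$Y{\left(q \right)} = -4 + q$ ($Y{\left(q \right)} = q - 4 = -4 + q$)
$g{\left(A \right)} = -3 + A$
$F{\left(k \right)} = 0$ ($F{\left(k \right)} = -3 + 3 = 0$)
$\frac{16909 - 13686}{\left(5321 - 11873\right) \left(-5688 + \left(43 + 29\right) Y{\left(-6 \right)}\right) + 5637} - F{\left(17 \right)} = \frac{16909 - 13686}{\left(5321 - 11873\right) \left(-5688 + \left(43 + 29\right) \left(-4 - 6\right)\right) + 5637} - 0 = \frac{3223}{- 6552 \left(-5688 + 72 \left(-10\right)\right) + 5637} + 0 = \frac{3223}{- 6552 \left(-5688 - 720\right) + 5637} + 0 = \frac{3223}{\left(-6552\right) \left(-6408\right) + 5637} + 0 = \frac{3223}{41985216 + 5637} + 0 = \frac{3223}{41990853} + 0 = \frac{3223}{41990853}$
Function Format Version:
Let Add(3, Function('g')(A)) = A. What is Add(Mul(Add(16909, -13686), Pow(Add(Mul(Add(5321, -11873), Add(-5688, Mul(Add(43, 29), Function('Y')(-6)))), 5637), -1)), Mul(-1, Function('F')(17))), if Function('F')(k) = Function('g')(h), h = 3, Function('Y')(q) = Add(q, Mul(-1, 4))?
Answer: Rational(3223, 41990853) ≈ 7.6755e-5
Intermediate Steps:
Function('Y')(q) = Add(-4, q) (Function('Y')(q) = Add(q, -4) = Add(-4, q))
Function('g')(A) = Add(-3, A)
Function('F')(k) = 0 (Function('F')(k) = Add(-3, 3) = 0)
Add(Mul(Add(16909, -13686), Pow(Add(Mul(Add(5321, -11873), Add(-5688, Mul(Add(43, 29), Function('Y')(-6)))), 5637), -1)), Mul(-1, Function('F')(17))) = Add(Mul(Add(16909, -13686), Pow(Add(Mul(Add(5321, -11873), Add(-5688, Mul(Add(43, 29), Add(-4, -6)))), 5637), -1)), Mul(-1, 0)) = Add(Mul(3223, Pow(Add(Mul(-6552, Add(-5688, Mul(72, -10))), 5637), -1)), 0) = Add(Mul(3223, Pow(Add(Mul(-6552, Add(-5688, -720)), 5637), -1)), 0) = Add(Mul(3223, Pow(Add(Mul(-6552, -6408), 5637), -1)), 0) = Add(Mul(3223, Pow(Add(41985216, 5637), -1)), 0) = Add(Mul(3223, Pow(41990853, -1)), 0) = Add(Mul(3223, Rational(1, 41990853)), 0) = Add(Rational(3223, 41990853), 0) = Rational(3223, 41990853)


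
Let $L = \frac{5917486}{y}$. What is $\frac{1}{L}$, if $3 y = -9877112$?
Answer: $- \frac{4938556}{8876229} \approx -0.55638$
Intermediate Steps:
$y = - \frac{9877112}{3}$ ($y = \frac{1}{3} \left(-9877112\right) = - \frac{9877112}{3} \approx -3.2924 \cdot 10^{6}$)
$L = - \frac{8876229}{4938556}$ ($L = \frac{5917486}{- \frac{9877112}{3}} = 5917486 \left(- \frac{3}{9877112}\right) = - \frac{8876229}{4938556} \approx -1.7973$)
$\frac{1}{L} = \frac{1}{- \frac{8876229}{4938556}} = - \frac{4938556}{8876229}$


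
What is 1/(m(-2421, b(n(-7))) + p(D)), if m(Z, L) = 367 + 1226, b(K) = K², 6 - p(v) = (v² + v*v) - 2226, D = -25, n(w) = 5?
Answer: 1/2575 ≈ 0.00038835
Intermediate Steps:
p(v) = 2232 - 2*v² (p(v) = 6 - ((v² + v*v) - 2226) = 6 - ((v² + v²) - 2226) = 6 - (2*v² - 2226) = 6 - (-2226 + 2*v²) = 6 + (2226 - 2*v²) = 2232 - 2*v²)
m(Z, L) = 1593
1/(m(-2421, b(n(-7))) + p(D)) = 1/(1593 + (2232 - 2*(-25)²)) = 1/(1593 + (2232 - 2*625)) = 1/(1593 + (2232 - 1250)) = 1/(1593 + 982) = 1/2575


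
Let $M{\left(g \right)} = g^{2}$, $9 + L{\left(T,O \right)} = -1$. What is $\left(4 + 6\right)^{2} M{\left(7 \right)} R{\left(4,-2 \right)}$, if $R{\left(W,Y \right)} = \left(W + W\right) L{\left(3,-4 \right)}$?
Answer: $-392000$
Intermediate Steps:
$L{\left(T,O \right)} = -10$ ($L{\left(T,O \right)} = -9 - 1 = -10$)
$R{\left(W,Y \right)} = - 20 W$ ($R{\left(W,Y \right)} = \left(W + W\right) \left(-10\right) = 2 W \left(-10\right) = - 20 W$)
$\left(4 + 6\right)^{2} M{\left(7 \right)} R{\left(4,-2 \right)} = \left(4 + 6\right)^{2} \cdot 7^{2} \left(\left(-20\right) 4\right) = 10^{2} \cdot 49 \left(-80\right) = 100 \cdot 49 \left(-80\right) = 4900 \left(-80\right) = -392000$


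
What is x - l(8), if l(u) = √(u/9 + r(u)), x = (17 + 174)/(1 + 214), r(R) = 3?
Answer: 191/215 - √35/3 ≈ -1.0837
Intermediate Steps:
x = 191/215 ≈ 0.88837
l(u) = √(3 + u/9) (l(u) = √(u/9 + 3) = √(3 + u/9))
x - l(8) = 191/215 - √(27 + 8)/3 = 191/215 - √35/3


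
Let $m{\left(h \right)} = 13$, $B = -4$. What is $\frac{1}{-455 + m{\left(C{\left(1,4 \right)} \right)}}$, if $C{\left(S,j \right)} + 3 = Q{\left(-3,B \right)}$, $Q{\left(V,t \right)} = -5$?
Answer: $- \frac{1}{442} \approx -0.0022624$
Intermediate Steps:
$C{\left(S,j \right)} = -8$ ($C{\left(S,j \right)} = -3 - 5 = -8$)
$\frac{1}{-455 + m{\left(C{\left(1,4 \right)} \right)}} = \frac{1}{-455 + 13} = \frac{1}{-442} = - \frac{1}{442}$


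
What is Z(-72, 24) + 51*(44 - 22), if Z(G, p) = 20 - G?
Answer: 1214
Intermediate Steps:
Z(-72, 24) + 51*(44 - 22) = (20 - 1*(-72)) + 51*(44 - 22) = (20 + 72) + 51*22 = 92 + 1122 = 1214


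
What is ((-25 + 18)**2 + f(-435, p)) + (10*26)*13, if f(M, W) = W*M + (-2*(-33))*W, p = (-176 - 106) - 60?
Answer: 129627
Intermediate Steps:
p = -342 (p = -282 - 60 = -342)
f(M, W) = 66*W + M*W (f(M, W) = M*W + 66*W = 66*W + M*W)
((-25 + 18)**2 + f(-435, p)) + (10*26)*13 = ((-25 + 18)**2 - 342*(66 - 435)) + (10*26)*13 = ((-7)**2 - 342*(-369)) + 260*13 = (49 + 126198) + 3380 = 126247 + 3380 = 129627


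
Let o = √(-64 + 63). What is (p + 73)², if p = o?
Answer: (73 + I)² ≈ 5328.0 + 146.0*I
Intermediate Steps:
o = I (o = √(-1) = I ≈ 1.0*I)
p = I ≈ 1.0*I
(p + 73)² = (I + 73)² = (73 + I)²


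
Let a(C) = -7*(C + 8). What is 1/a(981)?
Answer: -1/6923 ≈ -0.00014445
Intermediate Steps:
a(C) = -56 - 7*C (a(C) = -7*(8 + C) = -56 - 7*C)
1/a(981) = 1/(-56 - 7*981) = 1/(-56 - 6867) = 1/(-6923) = -1/6923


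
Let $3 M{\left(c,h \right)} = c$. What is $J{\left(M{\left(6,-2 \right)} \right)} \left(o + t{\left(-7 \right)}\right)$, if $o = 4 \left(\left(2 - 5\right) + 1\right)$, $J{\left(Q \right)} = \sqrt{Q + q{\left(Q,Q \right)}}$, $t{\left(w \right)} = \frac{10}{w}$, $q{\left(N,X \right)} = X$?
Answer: $- \frac{132}{7} \approx -18.857$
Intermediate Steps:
$M{\left(c,h \right)} = \frac{c}{3}$
$J{\left(Q \right)} = \sqrt{2} \sqrt{Q}$ ($J{\left(Q \right)} = \sqrt{Q + Q} = \sqrt{2 Q} = \sqrt{2} \sqrt{Q}$)
$o = -8$ ($o = 4 \left(\left(2 - 5\right) + 1\right) = 4 \left(-3 + 1\right) = 4 \left(-2\right) = -8$)
$J{\left(M{\left(6,-2 \right)} \right)} \left(o + t{\left(-7 \right)}\right) = \sqrt{2} \sqrt{\frac{1}{3} \cdot 6} \left(-8 + \frac{10}{-7}\right) = \sqrt{2} \sqrt{2} \left(-8 + 10 \left(- \frac{1}{7}\right)\right) = 2 \left(-8 - \frac{10}{7}\right) = 2 \left(- \frac{66}{7}\right) = - \frac{132}{7}$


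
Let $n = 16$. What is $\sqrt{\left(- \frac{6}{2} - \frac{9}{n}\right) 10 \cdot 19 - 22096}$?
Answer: $\frac{89 i \sqrt{46}}{4} \approx 150.91 i$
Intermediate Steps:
$\sqrt{\left(- \frac{6}{2} - \frac{9}{n}\right) 10 \cdot 19 - 22096} = \sqrt{\left(- \frac{6}{2} - \frac{9}{16}\right) 10 \cdot 19 - 22096} = \sqrt{\left(\left(-6\right) \frac{1}{2} - \frac{9}{16}\right) 10 \cdot 19 - 22096} = \sqrt{\left(-3 - \frac{9}{16}\right) 10 \cdot 19 - 22096} = \sqrt{\left(- \frac{57}{16}\right) 10 \cdot 19 - 22096} = \sqrt{\left(- \frac{285}{8}\right) 19 - 22096} = \sqrt{- \frac{5415}{8} - 22096} = \sqrt{- \frac{182183}{8}} = \frac{89 i \sqrt{46}}{4}$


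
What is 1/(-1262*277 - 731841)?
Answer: -1/1081415 ≈ -9.2471e-7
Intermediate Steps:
1/(-1262*277 - 731841) = 1/(-349574 - 731841) = 1/(-1081415) = -1/1081415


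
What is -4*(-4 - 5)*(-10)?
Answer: -360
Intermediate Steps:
-4*(-4 - 5)*(-10) = -4*(-9)*(-10) = 36*(-10) = -360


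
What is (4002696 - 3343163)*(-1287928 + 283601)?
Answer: -662386799291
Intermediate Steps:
(4002696 - 3343163)*(-1287928 + 283601) = 659533*(-1004327) = -662386799291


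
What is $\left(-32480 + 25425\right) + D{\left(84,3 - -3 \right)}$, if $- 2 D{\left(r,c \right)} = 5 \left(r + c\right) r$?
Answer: $-25955$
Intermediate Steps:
$D{\left(r,c \right)} = - \frac{5 r \left(c + r\right)}{2}$ ($D{\left(r,c \right)} = - \frac{5 \left(r + c\right) r}{2} = - \frac{5 \left(c + r\right) r}{2} = - \frac{5 r \left(c + r\right)}{2}$)
$\left(-32480 + 25425\right) + D{\left(84,3 - -3 \right)} = \left(-32480 + 25425\right) - 210 \left(\left(3 - -3\right) + 84\right) = -7055 - 210 \left(\left(3 + 3\right) + 84\right) = -7055 - 210 \left(6 + 84\right) = -7055 - 210 \cdot 90 = -7055 - 18900 = -25955$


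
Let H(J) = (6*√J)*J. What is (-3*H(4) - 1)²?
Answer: 21025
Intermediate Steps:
H(J) = 6*J^(3/2)
(-3*H(4) - 1)² = (-18*4^(3/2) - 1)² = (-18*8 - 1)² = (-3*48 - 1)² = (-144 - 1)² = (-145)² = 21025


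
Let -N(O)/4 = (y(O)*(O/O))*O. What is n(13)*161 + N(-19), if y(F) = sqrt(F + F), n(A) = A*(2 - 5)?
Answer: -6279 + 76*I*sqrt(38) ≈ -6279.0 + 468.5*I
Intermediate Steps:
n(A) = -3*A (n(A) = A*(-3) = -3*A)
y(F) = sqrt(2)*sqrt(F) (y(F) = sqrt(2*F) = sqrt(2)*sqrt(F))
N(O) = -4*sqrt(2)*O**(3/2) (N(O) = -4*(sqrt(2)*sqrt(O))*(O/O)*O = -4*(sqrt(2)*sqrt(O))*1*O = -4*sqrt(2)*sqrt(O)*O = -4*sqrt(2)*O**(3/2))
n(13)*161 + N(-19) = -3*13*161 - 4*sqrt(2)*(-19)**(3/2) = -39*161 - 4*sqrt(2)*(-19*I*sqrt(19)) = -6279 + 76*I*sqrt(38)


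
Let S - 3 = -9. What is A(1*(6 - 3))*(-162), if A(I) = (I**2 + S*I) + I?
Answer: 972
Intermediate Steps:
S = -6 (S = 3 - 9 = -6)
A(I) = I**2 - 5*I (A(I) = (I**2 - 6*I) + I = I**2 - 5*I)
A(1*(6 - 3))*(-162) = ((1*(6 - 3))*(-5 + 1*(6 - 3)))*(-162) = ((1*3)*(-5 + 1*3))*(-162) = (3*(-5 + 3))*(-162) = (3*(-2))*(-162) = -6*(-162) = 972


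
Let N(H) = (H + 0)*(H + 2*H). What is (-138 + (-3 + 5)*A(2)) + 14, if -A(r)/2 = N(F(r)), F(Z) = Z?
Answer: -172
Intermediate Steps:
N(H) = 3*H² (N(H) = H*(3*H) = 3*H²)
A(r) = -6*r²
(-138 + (-3 + 5)*A(2)) + 14 = (-138 + (-3 + 5)*(-6*2²)) + 14 = (-138 + 2*(-6*4)) + 14 = (-138 + 2*(-24)) + 14 = (-138 - 48) + 14 = -186 + 14 = -172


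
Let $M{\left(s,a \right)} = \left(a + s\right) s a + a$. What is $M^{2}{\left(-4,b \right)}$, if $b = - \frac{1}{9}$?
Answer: $\frac{24649}{6561} \approx 3.7569$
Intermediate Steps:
$b = - \frac{1}{9}$ ($b = \left(-1\right) \frac{1}{9} = - \frac{1}{9} \approx -0.11111$)
$M{\left(s,a \right)} = a + a s \left(a + s\right)$ ($M{\left(s,a \right)} = s \left(a + s\right) a + a = a s \left(a + s\right) + a = a + a s \left(a + s\right)$)
$M^{2}{\left(-4,b \right)} = \left(- \frac{1 + \left(-4\right)^{2} - - \frac{4}{9}}{9}\right)^{2} = \left(- \frac{1 + 16 + \frac{4}{9}}{9}\right)^{2} = \left(\left(- \frac{1}{9}\right) \frac{157}{9}\right)^{2} = \left(- \frac{157}{81}\right)^{2} = \frac{24649}{6561}$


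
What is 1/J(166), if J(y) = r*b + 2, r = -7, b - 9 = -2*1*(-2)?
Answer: -1/89 ≈ -0.011236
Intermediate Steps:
b = 13 (b = 9 - 2*1*(-2) = 9 - 2*(-2) = 9 + 4 = 13)
J(y) = -89 (J(y) = -7*13 + 2 = -91 + 2 = -89)
1/J(166) = 1/(-89) = -1/89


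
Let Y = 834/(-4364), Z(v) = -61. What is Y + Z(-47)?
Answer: -133519/2182 ≈ -61.191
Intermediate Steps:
Y = -417/2182 (Y = 834*(-1/4364) = -417/2182 ≈ -0.19111)
Y + Z(-47) = -417/2182 - 61 = -133519/2182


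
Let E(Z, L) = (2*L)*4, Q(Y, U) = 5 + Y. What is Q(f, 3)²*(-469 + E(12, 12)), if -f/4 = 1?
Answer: -373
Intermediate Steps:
f = -4 (f = -4*1 = -4)
E(Z, L) = 8*L
Q(f, 3)²*(-469 + E(12, 12)) = (5 - 4)²*(-469 + 8*12) = 1²*(-469 + 96) = 1*(-373) = -373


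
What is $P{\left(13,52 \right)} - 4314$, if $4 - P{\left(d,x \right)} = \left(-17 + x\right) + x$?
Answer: $-4397$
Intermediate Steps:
$P{\left(d,x \right)} = 21 - 2 x$ ($P{\left(d,x \right)} = 4 - \left(\left(-17 + x\right) + x\right) = 4 - \left(-17 + 2 x\right) = 21 - 2 x$)
$P{\left(13,52 \right)} - 4314 = \left(21 - 104\right) - 4314 = -83 - 4314 = -4397$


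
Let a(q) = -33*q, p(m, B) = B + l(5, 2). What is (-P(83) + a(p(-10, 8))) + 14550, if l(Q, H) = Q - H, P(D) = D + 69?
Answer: 14035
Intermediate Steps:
P(D) = 69 + D
p(m, B) = 3 + B (p(m, B) = B + (5 - 1*2) = B + (5 - 2) = B + 3 = 3 + B)
(-P(83) + a(p(-10, 8))) + 14550 = (-(69 + 83) - 33*(3 + 8)) + 14550 = (-1*152 - 33*11) + 14550 = (-152 - 363) + 14550 = -515 + 14550 = 14035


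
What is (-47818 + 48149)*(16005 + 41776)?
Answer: 19125511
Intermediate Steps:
(-47818 + 48149)*(16005 + 41776) = 331*57781 = 19125511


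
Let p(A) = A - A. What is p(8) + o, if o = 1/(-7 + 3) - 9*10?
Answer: -361/4 ≈ -90.250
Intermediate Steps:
o = -361/4 (o = 1/(-4) - 90 = -1/4 - 90 = -361/4 ≈ -90.250)
p(A) = 0
p(8) + o = 0 - 361/4 = -361/4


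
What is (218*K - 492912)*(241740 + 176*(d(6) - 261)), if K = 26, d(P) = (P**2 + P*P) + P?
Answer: -102093209808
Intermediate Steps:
d(P) = P + 2*P**2 (d(P) = (P**2 + P**2) + P = 2*P**2 + P = P + 2*P**2)
(218*K - 492912)*(241740 + 176*(d(6) - 261)) = (218*26 - 492912)*(241740 + 176*(6*(1 + 2*6) - 261)) = (5668 - 492912)*(241740 + 176*(6*(1 + 12) - 261)) = -487244*(241740 + 176*(6*13 - 261)) = -487244*(241740 + 176*(78 - 261)) = -487244*(241740 + 176*(-183)) = -487244*(241740 - 32208) = -487244*209532 = -102093209808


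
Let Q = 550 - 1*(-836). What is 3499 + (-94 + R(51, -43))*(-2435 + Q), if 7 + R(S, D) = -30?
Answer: 140918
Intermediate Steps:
R(S, D) = -37 (R(S, D) = -7 - 30 = -37)
Q = 1386 (Q = 550 + 836 = 1386)
3499 + (-94 + R(51, -43))*(-2435 + Q) = 3499 + (-94 - 37)*(-2435 + 1386) = 3499 - 131*(-1049) = 3499 + 137419 = 140918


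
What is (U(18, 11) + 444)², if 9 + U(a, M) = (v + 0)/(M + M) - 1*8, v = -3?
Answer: 88190881/484 ≈ 1.8221e+5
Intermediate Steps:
U(a, M) = -17 - 3/(2*M) (U(a, M) = -9 + ((-3 + 0)/(M + M) - 1*8) = -9 + (-3*1/(2*M) - 8) = -9 + (-3/(2*M) - 8) = -9 + (-8 - 3/(2*M)) = -17 - 3/(2*M))
(U(18, 11) + 444)² = ((-17 - 3/2/11) + 444)² = ((-17 - 3/2*1/11) + 444)² = ((-17 - 3/22) + 444)² = (-377/22 + 444)² = (9391/22)² = 88190881/484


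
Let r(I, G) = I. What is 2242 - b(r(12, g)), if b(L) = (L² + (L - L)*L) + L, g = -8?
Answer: 2086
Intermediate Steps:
b(L) = L + L² (b(L) = (L² + 0*L) + L = (L² + 0) + L = L² + L = L + L²)
2242 - b(r(12, g)) = 2242 - 12*(1 + 12) = 2242 - 12*13 = 2242 - 1*156 = 2242 - 156 = 2086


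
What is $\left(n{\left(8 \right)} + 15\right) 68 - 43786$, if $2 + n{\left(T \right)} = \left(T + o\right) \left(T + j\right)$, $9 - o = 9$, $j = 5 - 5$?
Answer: $-38550$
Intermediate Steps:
$j = 0$ ($j = 5 - 5 = 0$)
$o = 0$ ($o = 9 - 9 = 0$)
$n{\left(T \right)} = -2 + T^{2}$ ($n{\left(T \right)} = -2 + \left(T + 0\right) \left(T + 0\right) = -2 + T T = -2 + T^{2}$)
$\left(n{\left(8 \right)} + 15\right) 68 - 43786 = \left(\left(-2 + 8^{2}\right) + 15\right) 68 - 43786 = \left(\left(-2 + 64\right) + 15\right) 68 - 43786 = \left(62 + 15\right) 68 - 43786 = 77 \cdot 68 - 43786 = 5236 - 43786 = -38550$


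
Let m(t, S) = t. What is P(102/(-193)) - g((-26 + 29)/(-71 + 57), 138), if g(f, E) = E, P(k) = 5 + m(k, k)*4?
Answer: -26077/193 ≈ -135.11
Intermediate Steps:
P(k) = 5 + 4*k (P(k) = 5 + k*4 = 5 + 4*k)
P(102/(-193)) - g((-26 + 29)/(-71 + 57), 138) = (5 + 4*(102/(-193))) - 1*138 = (5 + 4*(102*(-1/193))) - 138 = (5 + 4*(-102/193)) - 138 = (5 - 408/193) - 138 = 557/193 - 138 = -26077/193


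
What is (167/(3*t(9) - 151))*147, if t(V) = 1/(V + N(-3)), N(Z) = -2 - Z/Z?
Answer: -7014/43 ≈ -163.12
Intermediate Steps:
N(Z) = -3 (N(Z) = -2 - 1*1 = -2 - 1 = -3)
t(V) = 1/(-3 + V) (t(V) = 1/(V - 3) = 1/(-3 + V))
(167/(3*t(9) - 151))*147 = (167/(3/(-3 + 9) - 151))*147 = (167/(3/6 - 151))*147 = (167/(3*(⅙) - 151))*147 = (167/(½ - 151))*147 = (167/(-301/2))*147 = -2/301*167*147 = -334/301*147 = -7014/43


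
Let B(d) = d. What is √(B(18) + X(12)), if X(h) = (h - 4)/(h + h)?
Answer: √165/3 ≈ 4.2817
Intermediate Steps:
X(h) = (-4 + h)/(2*h) (X(h) = (-4 + h)/((2*h)) = (-4 + h)*(1/(2*h)) = (-4 + h)/(2*h))
√(B(18) + X(12)) = √(18 + (½)*(-4 + 12)/12) = √(18 + (½)*(1/12)*8) = √(18 + ⅓) = √(55/3) = √165/3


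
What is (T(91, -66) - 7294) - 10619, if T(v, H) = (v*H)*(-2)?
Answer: -5901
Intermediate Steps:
T(v, H) = -2*H*v (T(v, H) = (H*v)*(-2) = -2*H*v)
(T(91, -66) - 7294) - 10619 = (-2*(-66)*91 - 7294) - 10619 = (12012 - 7294) - 10619 = 4718 - 10619 = -5901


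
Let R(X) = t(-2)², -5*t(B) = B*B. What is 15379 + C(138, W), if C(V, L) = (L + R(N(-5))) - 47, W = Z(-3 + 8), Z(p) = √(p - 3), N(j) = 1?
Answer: 383316/25 + √2 ≈ 15334.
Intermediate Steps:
t(B) = -B²/5 (t(B) = -B*B/5 = -B²/5)
R(X) = 16/25 (R(X) = (-⅕*(-2)²)² = (-⅕*4)² = (-⅘)² = 16/25)
Z(p) = √(-3 + p)
W = √2 (W = √(-3 + (-3 + 8)) = √(-3 + 5) = √2 ≈ 1.4142)
C(V, L) = -1159/25 + L (C(V, L) = (L + 16/25) - 47 = (16/25 + L) - 47 = -1159/25 + L)
15379 + C(138, W) = 15379 + (-1159/25 + √2) = 383316/25 + √2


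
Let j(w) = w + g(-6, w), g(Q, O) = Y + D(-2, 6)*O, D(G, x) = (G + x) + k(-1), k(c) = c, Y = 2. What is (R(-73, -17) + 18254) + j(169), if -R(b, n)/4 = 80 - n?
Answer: 18544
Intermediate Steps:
D(G, x) = -1 + G + x (D(G, x) = (G + x) - 1 = -1 + G + x)
R(b, n) = -320 + 4*n (R(b, n) = -4*(80 - n) = -320 + 4*n)
g(Q, O) = 2 + 3*O (g(Q, O) = 2 + (-1 - 2 + 6)*O = 2 + 3*O)
j(w) = 2 + 4*w (j(w) = w + (2 + 3*w) = 2 + 4*w)
(R(-73, -17) + 18254) + j(169) = ((-320 + 4*(-17)) + 18254) + (2 + 4*169) = ((-320 - 68) + 18254) + (2 + 676) = (-388 + 18254) + 678 = 17866 + 678 = 18544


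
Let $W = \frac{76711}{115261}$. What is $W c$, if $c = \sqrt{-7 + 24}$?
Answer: $\frac{76711 \sqrt{17}}{115261} \approx 2.7441$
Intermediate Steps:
$W = \frac{76711}{115261}$ ($W = 76711 \cdot \frac{1}{115261} = \frac{76711}{115261} \approx 0.66554$)
$c = \sqrt{17} \approx 4.1231$
$W c = \frac{76711 \sqrt{17}}{115261}$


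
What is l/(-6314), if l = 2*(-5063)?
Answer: 5063/3157 ≈ 1.6037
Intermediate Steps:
l = -10126
l/(-6314) = -10126/(-6314) = -10126*(-1/6314) = 5063/3157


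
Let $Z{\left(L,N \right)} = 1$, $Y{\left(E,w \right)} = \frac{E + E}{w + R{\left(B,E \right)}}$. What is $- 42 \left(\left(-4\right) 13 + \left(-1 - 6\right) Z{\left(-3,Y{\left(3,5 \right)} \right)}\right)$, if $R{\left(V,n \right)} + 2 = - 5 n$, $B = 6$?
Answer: $2478$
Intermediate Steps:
$R{\left(V,n \right)} = -2 - 5 n$
$Y{\left(E,w \right)} = \frac{2 E}{-2 + w - 5 E}$ ($Y{\left(E,w \right)} = \frac{E + E}{w - \left(2 + 5 E\right)} = \frac{2 E}{-2 + w - 5 E}$)
$- 42 \left(\left(-4\right) 13 + \left(-1 - 6\right) Z{\left(-3,Y{\left(3,5 \right)} \right)}\right) = - 42 \left(\left(-4\right) 13 + \left(-1 - 6\right) 1\right) = - 42 \left(-52 - 7\right) = \left(-42\right) \left(-59\right) = 2478$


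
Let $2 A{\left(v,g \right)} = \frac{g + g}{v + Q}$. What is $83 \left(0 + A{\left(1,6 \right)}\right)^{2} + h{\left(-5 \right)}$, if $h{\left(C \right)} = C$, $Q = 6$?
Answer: $\frac{2743}{49} \approx 55.98$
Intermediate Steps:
$A{\left(v,g \right)} = \frac{g}{6 + v}$ ($A{\left(v,g \right)} = \frac{\left(g + g\right) \frac{1}{v + 6}}{2} = \frac{2 g \frac{1}{6 + v}}{2} = \frac{g}{6 + v}$)
$83 \left(0 + A{\left(1,6 \right)}\right)^{2} + h{\left(-5 \right)} = 83 \left(0 + \frac{6}{6 + 1}\right)^{2} - 5 = 83 \left(0 + \frac{6}{7}\right)^{2} - 5 = 83 \left(\frac{6}{7}\right)^{2} - 5 = 83 \cdot \frac{36}{49} - 5 = \frac{2988}{49} - 5 = \frac{2743}{49}$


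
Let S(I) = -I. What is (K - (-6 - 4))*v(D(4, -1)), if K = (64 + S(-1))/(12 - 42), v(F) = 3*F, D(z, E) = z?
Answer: 94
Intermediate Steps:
K = -13/6 (K = (64 - 1*(-1))/(12 - 42) = (64 + 1)/(-30) = 65*(-1/30) = -13/6 ≈ -2.1667)
(K - (-6 - 4))*v(D(4, -1)) = (-13/6 - (-6 - 4))*(3*4) = (-13/6 - 1*(-10))*12 = (-13/6 + 10)*12 = (47/6)*12 = 94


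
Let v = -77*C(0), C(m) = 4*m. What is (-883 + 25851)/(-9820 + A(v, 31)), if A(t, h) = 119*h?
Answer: -24968/6131 ≈ -4.0724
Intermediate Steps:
v = 0 (v = -308*0 = -77*0 = 0)
(-883 + 25851)/(-9820 + A(v, 31)) = (-883 + 25851)/(-9820 + 119*31) = 24968/(-9820 + 3689) = 24968/(-6131) = 24968*(-1/6131) = -24968/6131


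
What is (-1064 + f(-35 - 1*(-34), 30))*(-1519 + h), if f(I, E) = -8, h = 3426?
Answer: -2044304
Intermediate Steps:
(-1064 + f(-35 - 1*(-34), 30))*(-1519 + h) = (-1064 - 8)*(-1519 + 3426) = -1072*1907 = -2044304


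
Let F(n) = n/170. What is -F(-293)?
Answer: 293/170 ≈ 1.7235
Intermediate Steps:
F(n) = n/170 (F(n) = n*(1/170) = n/170)
-F(-293) = -(-293)/170 = -1*(-293/170) = 293/170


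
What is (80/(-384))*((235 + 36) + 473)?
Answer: -155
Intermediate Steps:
(80/(-384))*((235 + 36) + 473) = (80*(-1/384))*(271 + 473) = -5/24*744 = -155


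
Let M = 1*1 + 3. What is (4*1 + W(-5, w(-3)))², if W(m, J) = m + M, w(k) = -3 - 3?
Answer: 9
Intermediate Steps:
w(k) = -6
M = 4 (M = 1 + 3 = 4)
W(m, J) = 4 + m (W(m, J) = m + 4 = 4 + m)
(4*1 + W(-5, w(-3)))² = (4*1 + (4 - 5))² = (4 - 1)² = 3² = 9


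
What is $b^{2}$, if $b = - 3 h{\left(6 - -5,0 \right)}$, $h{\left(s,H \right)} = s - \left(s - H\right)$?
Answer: $0$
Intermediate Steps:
$h{\left(s,H \right)} = H$ ($h{\left(s,H \right)} = s + \left(H - s\right) = H$)
$b = 0$ ($b = \left(-3\right) 0 = 0$)
$b^{2} = 0^{2} = 0$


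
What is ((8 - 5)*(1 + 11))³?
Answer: 46656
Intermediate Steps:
((8 - 5)*(1 + 11))³ = (3*12)³ = 36³ = 46656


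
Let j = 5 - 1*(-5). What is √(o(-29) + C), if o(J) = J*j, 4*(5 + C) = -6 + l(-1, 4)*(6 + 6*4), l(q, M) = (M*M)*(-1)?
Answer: 7*I*√34/2 ≈ 20.408*I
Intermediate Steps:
j = 10 (j = 5 + 5 = 10)
l(q, M) = -M² (l(q, M) = M²*(-1) = -M²)
C = -253/2 (C = -5 + (-6 + (-1*4²)*(6 + 6*4))/4 = -5 + (-6 + (-1*16)*(6 + 24))/4 = -5 + (-6 - 16*30)/4 = -5 + (-6 - 480)/4 = -5 + (¼)*(-486) = -5 - 243/2 = -253/2 ≈ -126.50)
o(J) = 10*J (o(J) = J*10 = 10*J)
√(o(-29) + C) = √(10*(-29) - 253/2) = √(-290 - 253/2) = √(-833/2) = 7*I*√34/2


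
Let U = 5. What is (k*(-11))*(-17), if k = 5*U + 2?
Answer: 5049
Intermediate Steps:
k = 27 (k = 5*5 + 2 = 25 + 2 = 27)
(k*(-11))*(-17) = (27*(-11))*(-17) = -297*(-17) = 5049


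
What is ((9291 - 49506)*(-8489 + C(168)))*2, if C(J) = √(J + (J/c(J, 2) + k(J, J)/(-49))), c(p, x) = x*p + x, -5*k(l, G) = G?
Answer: 682770270 - 4596*√8756265/13 ≈ 6.8172e+8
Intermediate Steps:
k(l, G) = -G/5
c(p, x) = x + p*x (c(p, x) = p*x + x = x + p*x)
C(J) = √(246*J/245 + J/(2 + 2*J)) (C(J) = √(J + (J/((2*(1 + J))) - J/5/(-49))) = √(J + (J/(2 + 2*J) - J/5*(-1/49))) = √(J + (J/(2 + 2*J) + J/245)) = √(J + (J/245 + J/(2 + 2*J))) = √(246*J/245 + J/(2 + 2*J)))
((9291 - 49506)*(-8489 + C(168)))*2 = ((9291 - 49506)*(-8489 + √10*√(168*(492 + 245/(1 + 168)))/70))*2 = -40215*(-8489 + √10*√(168*(492 + 245/169))/70)*2 = -40215*(-8489 + √10*√(168*(83393/169))/70)*2 = -40215*(-8489 + √10*√(14010024/169)/70)*2 = -40215*(-8489 + √10*(2*√3502506/13)/70)*2 = -40215*(-8489 + 2*√8756265/455)*2 = (341385135 - 2298*√8756265/13)*2 = 682770270 - 4596*√8756265/13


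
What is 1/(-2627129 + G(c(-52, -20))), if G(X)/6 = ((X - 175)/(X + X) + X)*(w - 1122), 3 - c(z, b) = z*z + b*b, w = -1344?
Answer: 443/19158621017 ≈ 2.3123e-8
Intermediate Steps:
c(z, b) = 3 - b**2 - z**2 (c(z, b) = 3 - (z*z + b*b) = 3 - (z**2 + b**2) = 3 - (b**2 + z**2) = 3 + (-b**2 - z**2) = 3 - b**2 - z**2)
G(X) = -14796*X - 7398*(-175 + X)/X (G(X) = 6*(((X - 175)/(X + X) + X)*(-1344 - 1122)) = 6*(((-175 + X)/((2*X)) + X)*(-2466)) = 6*(((-175 + X)*(1/(2*X)) + X)*(-2466)) = 6*(((-175 + X)/(2*X) + X)*(-2466)) = 6*((X + (-175 + X)/(2*X))*(-2466)) = 6*(-2466*X - 1233*(-175 + X)/X) = -14796*X - 7398*(-175 + X)/X)
1/(-2627129 + G(c(-52, -20))) = 1/(-2627129 + (-7398 - 14796*(3 - 1*(-20)**2 - 1*(-52)**2) + 1294650/(3 - 1*(-20)**2 - 1*(-52)**2))) = 1/(-2627129 + (-7398 - 14796*(3 - 1*400 - 1*2704) + 1294650/(3 - 1*400 - 1*2704))) = 1/(-2627129 + (-7398 - 14796*(3 - 400 - 2704) + 1294650/(3 - 400 - 2704))) = 1/(-2627129 + (-7398 - 14796*(-3101) + 1294650/(-3101))) = 1/(-2627129 + (-7398 + 45882396 + 1294650*(-1/3101))) = 1/(-2627129 + (-7398 + 45882396 - 184950/443)) = 1/(-2627129 + 20322439164/443) = 1/(19158621017/443) = 443/19158621017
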